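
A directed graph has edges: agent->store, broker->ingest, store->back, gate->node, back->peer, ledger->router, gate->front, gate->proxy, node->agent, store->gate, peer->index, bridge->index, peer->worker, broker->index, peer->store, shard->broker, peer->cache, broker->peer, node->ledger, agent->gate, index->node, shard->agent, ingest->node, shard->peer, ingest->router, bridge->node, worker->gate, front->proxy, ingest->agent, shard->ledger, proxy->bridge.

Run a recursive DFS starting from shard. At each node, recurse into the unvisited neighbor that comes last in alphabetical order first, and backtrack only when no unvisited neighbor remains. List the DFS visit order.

shard peer worker gate proxy bridge node ledger router agent store back index front cache broker ingest

Visit shard
shard → peer
peer → worker
worker → gate
gate → proxy
proxy → bridge
bridge → node
node → ledger
ledger → router
node → agent
agent → store
store → back
bridge → index
gate → front
peer → cache
shard → broker
broker → ingest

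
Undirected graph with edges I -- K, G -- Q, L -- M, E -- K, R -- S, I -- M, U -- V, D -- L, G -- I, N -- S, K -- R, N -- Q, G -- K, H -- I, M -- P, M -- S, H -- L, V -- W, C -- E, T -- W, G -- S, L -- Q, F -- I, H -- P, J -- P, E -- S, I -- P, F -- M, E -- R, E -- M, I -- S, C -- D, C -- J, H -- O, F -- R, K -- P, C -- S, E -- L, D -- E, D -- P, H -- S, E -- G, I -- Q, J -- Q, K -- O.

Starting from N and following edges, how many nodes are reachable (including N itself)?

BFS from N visits: N, S, Q, R, M, I, H, G, E, C, L, J, K, F, P, O, D
Reachable nodes: 17 of 21 total.

17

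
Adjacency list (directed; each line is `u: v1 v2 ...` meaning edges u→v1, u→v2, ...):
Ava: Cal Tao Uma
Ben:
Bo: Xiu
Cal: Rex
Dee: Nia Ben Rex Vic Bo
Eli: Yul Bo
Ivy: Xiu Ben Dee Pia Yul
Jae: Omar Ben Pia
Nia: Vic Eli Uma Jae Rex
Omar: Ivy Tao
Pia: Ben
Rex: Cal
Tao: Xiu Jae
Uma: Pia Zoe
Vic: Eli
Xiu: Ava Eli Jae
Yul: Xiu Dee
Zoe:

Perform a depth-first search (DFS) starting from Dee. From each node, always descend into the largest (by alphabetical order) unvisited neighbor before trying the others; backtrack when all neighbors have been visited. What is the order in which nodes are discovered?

Visit Dee
Dee → Vic
Vic → Eli
Eli → Yul
Yul → Xiu
Xiu → Jae
Jae → Pia
Pia → Ben
Jae → Omar
Omar → Tao
Omar → Ivy
Xiu → Ava
Ava → Uma
Uma → Zoe
Ava → Cal
Cal → Rex
Eli → Bo
Dee → Nia

Dee Vic Eli Yul Xiu Jae Pia Ben Omar Tao Ivy Ava Uma Zoe Cal Rex Bo Nia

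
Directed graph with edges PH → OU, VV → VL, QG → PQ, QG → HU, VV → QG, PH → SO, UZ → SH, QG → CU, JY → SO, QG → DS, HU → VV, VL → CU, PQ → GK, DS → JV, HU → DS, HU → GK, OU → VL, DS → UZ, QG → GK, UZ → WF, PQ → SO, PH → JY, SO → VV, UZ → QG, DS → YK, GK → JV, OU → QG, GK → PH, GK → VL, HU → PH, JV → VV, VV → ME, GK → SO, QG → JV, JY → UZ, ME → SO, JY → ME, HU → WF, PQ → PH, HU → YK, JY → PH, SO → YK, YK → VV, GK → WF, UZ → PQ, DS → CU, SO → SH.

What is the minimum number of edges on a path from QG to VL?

Level 0: QG
Level 1: CU, DS, GK, HU, JV, PQ
Level 2: PH, SO, UZ, VL, VV, WF, YK
Level 3: JY, ME, OU, SH
VL first appears at level 2.

2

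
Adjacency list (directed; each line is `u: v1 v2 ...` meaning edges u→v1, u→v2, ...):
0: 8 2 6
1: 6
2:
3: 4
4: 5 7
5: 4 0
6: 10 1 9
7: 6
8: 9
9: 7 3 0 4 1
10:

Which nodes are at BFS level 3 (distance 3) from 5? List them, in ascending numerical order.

1, 9, 10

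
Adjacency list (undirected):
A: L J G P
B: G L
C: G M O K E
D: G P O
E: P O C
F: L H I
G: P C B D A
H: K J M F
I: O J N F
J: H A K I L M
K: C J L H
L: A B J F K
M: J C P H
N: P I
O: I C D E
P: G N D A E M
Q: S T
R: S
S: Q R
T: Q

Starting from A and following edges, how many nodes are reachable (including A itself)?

16

BFS from A visits: A, G, J, L, P, B, C, D, H, I, K, M, F, E, N, O
Reachable nodes: 16 of 20 total.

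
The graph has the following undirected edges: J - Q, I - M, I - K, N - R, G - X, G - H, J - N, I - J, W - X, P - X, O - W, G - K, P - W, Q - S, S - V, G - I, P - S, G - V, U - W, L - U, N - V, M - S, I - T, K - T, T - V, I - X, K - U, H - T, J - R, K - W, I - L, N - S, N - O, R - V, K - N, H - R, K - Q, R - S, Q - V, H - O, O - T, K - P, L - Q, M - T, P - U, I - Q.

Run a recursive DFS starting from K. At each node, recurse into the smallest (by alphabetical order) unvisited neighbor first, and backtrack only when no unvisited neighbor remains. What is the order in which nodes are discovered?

K -> G -> H -> O -> N -> J -> I -> L -> Q -> S -> M -> T -> V -> R -> P -> U -> W -> X

Visit K
K → G
G → H
H → O
O → N
N → J
J → I
I → L
L → Q
Q → S
S → M
M → T
T → V
V → R
S → P
P → U
U → W
W → X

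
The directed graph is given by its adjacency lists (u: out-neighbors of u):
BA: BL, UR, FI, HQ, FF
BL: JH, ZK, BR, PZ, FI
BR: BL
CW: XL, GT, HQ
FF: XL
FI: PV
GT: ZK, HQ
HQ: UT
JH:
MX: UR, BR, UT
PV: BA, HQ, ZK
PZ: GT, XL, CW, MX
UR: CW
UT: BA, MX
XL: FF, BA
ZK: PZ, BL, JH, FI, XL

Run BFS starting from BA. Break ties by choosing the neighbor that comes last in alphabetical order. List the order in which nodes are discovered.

Visit BA; enqueue UR, HQ, FI, FF, BL → queue [UR, HQ, FI, FF, BL]
Visit UR; enqueue CW → queue [HQ, FI, FF, BL, CW]
Visit HQ; enqueue UT → queue [FI, FF, BL, CW, UT]
Visit FI; enqueue PV → queue [FF, BL, CW, UT, PV]
Visit FF; enqueue XL → queue [BL, CW, UT, PV, XL]
Visit BL; enqueue ZK, PZ, JH, BR → queue [CW, UT, PV, XL, ZK, PZ, JH, BR]
Visit CW; enqueue GT → queue [UT, PV, XL, ZK, PZ, JH, BR, GT]
Visit UT; enqueue MX → queue [PV, XL, ZK, PZ, JH, BR, GT, MX]
Visit PV → queue [XL, ZK, PZ, JH, BR, GT, MX]
Visit XL → queue [ZK, PZ, JH, BR, GT, MX]
Visit ZK → queue [PZ, JH, BR, GT, MX]
Visit PZ → queue [JH, BR, GT, MX]
Visit JH → queue [BR, GT, MX]
Visit BR → queue [GT, MX]
Visit GT → queue [MX]
Visit MX → queue []

BA, UR, HQ, FI, FF, BL, CW, UT, PV, XL, ZK, PZ, JH, BR, GT, MX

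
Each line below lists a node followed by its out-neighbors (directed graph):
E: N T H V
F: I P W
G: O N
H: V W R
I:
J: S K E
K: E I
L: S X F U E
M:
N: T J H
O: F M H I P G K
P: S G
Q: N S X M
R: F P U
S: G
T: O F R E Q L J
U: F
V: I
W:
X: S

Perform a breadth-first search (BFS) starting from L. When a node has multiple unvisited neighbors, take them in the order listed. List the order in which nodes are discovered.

L -> S -> X -> F -> U -> E -> G -> I -> P -> W -> N -> T -> H -> V -> O -> J -> R -> Q -> M -> K

Visit L; enqueue S, X, F, U, E → queue [S, X, F, U, E]
Visit S; enqueue G → queue [X, F, U, E, G]
Visit X → queue [F, U, E, G]
Visit F; enqueue I, P, W → queue [U, E, G, I, P, W]
Visit U → queue [E, G, I, P, W]
Visit E; enqueue N, T, H, V → queue [G, I, P, W, N, T, H, V]
Visit G; enqueue O → queue [I, P, W, N, T, H, V, O]
Visit I → queue [P, W, N, T, H, V, O]
Visit P → queue [W, N, T, H, V, O]
Visit W → queue [N, T, H, V, O]
Visit N; enqueue J → queue [T, H, V, O, J]
Visit T; enqueue R, Q → queue [H, V, O, J, R, Q]
Visit H → queue [V, O, J, R, Q]
Visit V → queue [O, J, R, Q]
Visit O; enqueue M, K → queue [J, R, Q, M, K]
Visit J → queue [R, Q, M, K]
Visit R → queue [Q, M, K]
Visit Q → queue [M, K]
Visit M → queue [K]
Visit K → queue []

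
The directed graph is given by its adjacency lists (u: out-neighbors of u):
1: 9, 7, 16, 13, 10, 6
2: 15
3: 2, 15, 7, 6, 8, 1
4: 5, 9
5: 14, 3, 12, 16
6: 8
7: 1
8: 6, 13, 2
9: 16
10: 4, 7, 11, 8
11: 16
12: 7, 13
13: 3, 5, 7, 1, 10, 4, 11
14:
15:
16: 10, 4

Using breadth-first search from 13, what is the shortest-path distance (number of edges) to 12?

Level 0: 13
Level 1: 1, 3, 4, 5, 7, 10, 11
Level 2: 2, 6, 8, 9, 12, 14, 15, 16
12 first appears at level 2.

2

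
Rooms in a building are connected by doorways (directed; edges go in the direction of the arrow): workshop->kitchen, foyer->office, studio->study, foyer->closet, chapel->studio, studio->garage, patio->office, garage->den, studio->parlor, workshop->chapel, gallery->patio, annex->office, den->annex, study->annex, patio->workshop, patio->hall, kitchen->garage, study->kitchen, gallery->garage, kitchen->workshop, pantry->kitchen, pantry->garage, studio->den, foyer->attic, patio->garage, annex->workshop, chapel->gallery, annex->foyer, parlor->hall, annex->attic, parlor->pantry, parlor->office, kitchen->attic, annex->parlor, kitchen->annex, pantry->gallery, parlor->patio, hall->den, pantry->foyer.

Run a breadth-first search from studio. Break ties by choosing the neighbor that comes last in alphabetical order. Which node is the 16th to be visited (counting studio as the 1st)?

chapel

Visit studio; enqueue study, parlor, garage, den → queue [study, parlor, garage, den]
Visit study; enqueue kitchen, annex → queue [parlor, garage, den, kitchen, annex]
Visit parlor; enqueue patio, pantry, office, hall → queue [garage, den, kitchen, annex, patio, pantry, office, hall]
Visit garage → queue [den, kitchen, annex, patio, pantry, office, hall]
Visit den → queue [kitchen, annex, patio, pantry, office, hall]
Visit kitchen; enqueue workshop, attic → queue [annex, patio, pantry, office, hall, workshop, attic]
Visit annex; enqueue foyer → queue [patio, pantry, office, hall, workshop, attic, foyer]
Visit patio → queue [pantry, office, hall, workshop, attic, foyer]
Visit pantry; enqueue gallery → queue [office, hall, workshop, attic, foyer, gallery]
Visit office → queue [hall, workshop, attic, foyer, gallery]
Visit hall → queue [workshop, attic, foyer, gallery]
Visit workshop; enqueue chapel → queue [attic, foyer, gallery, chapel]
Visit attic → queue [foyer, gallery, chapel]
Visit foyer; enqueue closet → queue [gallery, chapel, closet]
Visit gallery → queue [chapel, closet]
Visit chapel → queue [closet]
Visit closet → queue []

Visit order: studio, study, parlor, garage, den, kitchen, annex, patio, pantry, office, hall, workshop, attic, foyer, gallery, chapel, closet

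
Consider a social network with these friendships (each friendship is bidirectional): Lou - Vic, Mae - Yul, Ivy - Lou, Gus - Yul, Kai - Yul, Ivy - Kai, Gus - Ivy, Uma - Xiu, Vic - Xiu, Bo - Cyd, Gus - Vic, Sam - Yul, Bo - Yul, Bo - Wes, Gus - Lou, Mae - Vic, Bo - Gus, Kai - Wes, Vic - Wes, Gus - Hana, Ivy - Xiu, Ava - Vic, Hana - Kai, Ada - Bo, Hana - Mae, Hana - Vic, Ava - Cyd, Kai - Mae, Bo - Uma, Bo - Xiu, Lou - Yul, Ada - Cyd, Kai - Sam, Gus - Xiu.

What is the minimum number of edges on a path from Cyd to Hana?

Level 0: Cyd
Level 1: Ada, Ava, Bo
Level 2: Gus, Uma, Vic, Wes, Xiu, Yul
Level 3: Hana, Ivy, Kai, Lou, Mae, Sam
Hana first appears at level 3.

3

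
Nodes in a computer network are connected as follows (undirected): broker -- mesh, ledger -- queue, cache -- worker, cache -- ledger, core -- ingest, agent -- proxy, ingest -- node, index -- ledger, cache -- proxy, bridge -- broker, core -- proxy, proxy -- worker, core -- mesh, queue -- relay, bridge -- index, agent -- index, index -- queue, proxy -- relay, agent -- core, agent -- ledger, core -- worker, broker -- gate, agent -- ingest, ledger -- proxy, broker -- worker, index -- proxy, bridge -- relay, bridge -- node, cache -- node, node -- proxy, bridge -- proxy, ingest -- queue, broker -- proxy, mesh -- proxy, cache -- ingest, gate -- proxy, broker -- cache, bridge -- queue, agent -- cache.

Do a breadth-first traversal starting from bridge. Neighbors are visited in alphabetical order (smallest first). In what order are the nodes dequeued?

bridge, broker, index, node, proxy, queue, relay, cache, gate, mesh, worker, agent, ledger, ingest, core

Visit bridge; enqueue broker, index, node, proxy, queue, relay → queue [broker, index, node, proxy, queue, relay]
Visit broker; enqueue cache, gate, mesh, worker → queue [index, node, proxy, queue, relay, cache, gate, mesh, worker]
Visit index; enqueue agent, ledger → queue [node, proxy, queue, relay, cache, gate, mesh, worker, agent, ledger]
Visit node; enqueue ingest → queue [proxy, queue, relay, cache, gate, mesh, worker, agent, ledger, ingest]
Visit proxy; enqueue core → queue [queue, relay, cache, gate, mesh, worker, agent, ledger, ingest, core]
Visit queue → queue [relay, cache, gate, mesh, worker, agent, ledger, ingest, core]
Visit relay → queue [cache, gate, mesh, worker, agent, ledger, ingest, core]
Visit cache → queue [gate, mesh, worker, agent, ledger, ingest, core]
Visit gate → queue [mesh, worker, agent, ledger, ingest, core]
Visit mesh → queue [worker, agent, ledger, ingest, core]
Visit worker → queue [agent, ledger, ingest, core]
Visit agent → queue [ledger, ingest, core]
Visit ledger → queue [ingest, core]
Visit ingest → queue [core]
Visit core → queue []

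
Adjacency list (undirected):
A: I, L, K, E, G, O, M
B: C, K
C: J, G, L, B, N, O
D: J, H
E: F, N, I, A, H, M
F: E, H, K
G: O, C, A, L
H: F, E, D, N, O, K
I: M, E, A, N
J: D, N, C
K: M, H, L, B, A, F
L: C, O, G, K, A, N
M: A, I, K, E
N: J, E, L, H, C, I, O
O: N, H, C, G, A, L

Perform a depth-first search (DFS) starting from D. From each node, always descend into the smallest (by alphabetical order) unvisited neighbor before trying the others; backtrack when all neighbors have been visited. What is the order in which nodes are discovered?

D, H, E, A, G, C, B, K, F, L, N, I, M, J, O

Visit D
D → H
H → E
E → A
A → G
G → C
C → B
B → K
K → F
K → L
L → N
N → I
I → M
N → J
N → O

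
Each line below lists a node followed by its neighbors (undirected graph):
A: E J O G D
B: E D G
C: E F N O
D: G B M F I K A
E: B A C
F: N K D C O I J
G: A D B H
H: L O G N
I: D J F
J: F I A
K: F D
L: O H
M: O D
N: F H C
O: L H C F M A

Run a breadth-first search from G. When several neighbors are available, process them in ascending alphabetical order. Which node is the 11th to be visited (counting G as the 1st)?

Visit G; enqueue A, B, D, H → queue [A, B, D, H]
Visit A; enqueue E, J, O → queue [B, D, H, E, J, O]
Visit B → queue [D, H, E, J, O]
Visit D; enqueue F, I, K, M → queue [H, E, J, O, F, I, K, M]
Visit H; enqueue L, N → queue [E, J, O, F, I, K, M, L, N]
Visit E; enqueue C → queue [J, O, F, I, K, M, L, N, C]
Visit J → queue [O, F, I, K, M, L, N, C]
Visit O → queue [F, I, K, M, L, N, C]
Visit F → queue [I, K, M, L, N, C]
Visit I → queue [K, M, L, N, C]
Visit K → queue [M, L, N, C]
Visit M → queue [L, N, C]
Visit L → queue [N, C]
Visit N → queue [C]
Visit C → queue []

Visit order: G, A, B, D, H, E, J, O, F, I, K, M, L, N, C

K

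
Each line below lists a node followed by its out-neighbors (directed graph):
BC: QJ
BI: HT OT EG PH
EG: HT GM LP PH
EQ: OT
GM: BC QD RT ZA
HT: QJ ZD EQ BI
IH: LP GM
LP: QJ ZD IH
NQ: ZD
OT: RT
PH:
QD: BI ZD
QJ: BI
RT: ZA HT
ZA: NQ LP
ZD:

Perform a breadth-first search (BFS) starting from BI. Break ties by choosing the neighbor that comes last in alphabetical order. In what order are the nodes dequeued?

BI PH OT HT EG RT ZD QJ EQ LP GM ZA IH QD BC NQ

Visit BI; enqueue PH, OT, HT, EG → queue [PH, OT, HT, EG]
Visit PH → queue [OT, HT, EG]
Visit OT; enqueue RT → queue [HT, EG, RT]
Visit HT; enqueue ZD, QJ, EQ → queue [EG, RT, ZD, QJ, EQ]
Visit EG; enqueue LP, GM → queue [RT, ZD, QJ, EQ, LP, GM]
Visit RT; enqueue ZA → queue [ZD, QJ, EQ, LP, GM, ZA]
Visit ZD → queue [QJ, EQ, LP, GM, ZA]
Visit QJ → queue [EQ, LP, GM, ZA]
Visit EQ → queue [LP, GM, ZA]
Visit LP; enqueue IH → queue [GM, ZA, IH]
Visit GM; enqueue QD, BC → queue [ZA, IH, QD, BC]
Visit ZA; enqueue NQ → queue [IH, QD, BC, NQ]
Visit IH → queue [QD, BC, NQ]
Visit QD → queue [BC, NQ]
Visit BC → queue [NQ]
Visit NQ → queue []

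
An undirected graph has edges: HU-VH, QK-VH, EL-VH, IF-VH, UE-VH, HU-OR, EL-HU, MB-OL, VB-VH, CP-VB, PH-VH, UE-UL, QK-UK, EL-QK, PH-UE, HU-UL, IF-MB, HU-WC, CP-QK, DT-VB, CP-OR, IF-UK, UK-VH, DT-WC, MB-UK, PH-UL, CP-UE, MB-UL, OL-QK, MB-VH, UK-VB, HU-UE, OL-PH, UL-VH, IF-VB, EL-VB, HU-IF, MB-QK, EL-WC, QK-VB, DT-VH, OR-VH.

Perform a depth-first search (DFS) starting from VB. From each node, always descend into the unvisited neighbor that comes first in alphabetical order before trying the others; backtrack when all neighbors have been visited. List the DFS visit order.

VB → CP → OR → HU → EL → QK → MB → IF → UK → VH → DT → WC → PH → OL → UE → UL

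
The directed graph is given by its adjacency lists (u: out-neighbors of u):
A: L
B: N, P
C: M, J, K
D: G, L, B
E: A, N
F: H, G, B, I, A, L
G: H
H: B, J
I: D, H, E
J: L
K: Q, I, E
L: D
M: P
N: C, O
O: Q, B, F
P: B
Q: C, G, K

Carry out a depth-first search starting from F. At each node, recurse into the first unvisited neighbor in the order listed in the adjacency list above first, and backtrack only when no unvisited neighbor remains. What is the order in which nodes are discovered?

Visit F
F → H
H → B
B → N
N → C
C → M
M → P
C → J
J → L
L → D
D → G
C → K
K → Q
K → I
I → E
E → A
N → O

F -> H -> B -> N -> C -> M -> P -> J -> L -> D -> G -> K -> Q -> I -> E -> A -> O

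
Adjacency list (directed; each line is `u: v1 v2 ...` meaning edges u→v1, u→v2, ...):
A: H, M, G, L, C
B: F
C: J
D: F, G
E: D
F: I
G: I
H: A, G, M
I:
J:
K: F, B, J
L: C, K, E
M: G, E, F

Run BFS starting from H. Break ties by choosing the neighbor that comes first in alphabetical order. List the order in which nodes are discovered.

Visit H; enqueue A, G, M → queue [A, G, M]
Visit A; enqueue C, L → queue [G, M, C, L]
Visit G; enqueue I → queue [M, C, L, I]
Visit M; enqueue E, F → queue [C, L, I, E, F]
Visit C; enqueue J → queue [L, I, E, F, J]
Visit L; enqueue K → queue [I, E, F, J, K]
Visit I → queue [E, F, J, K]
Visit E; enqueue D → queue [F, J, K, D]
Visit F → queue [J, K, D]
Visit J → queue [K, D]
Visit K; enqueue B → queue [D, B]
Visit D → queue [B]
Visit B → queue []

H → A → G → M → C → L → I → E → F → J → K → D → B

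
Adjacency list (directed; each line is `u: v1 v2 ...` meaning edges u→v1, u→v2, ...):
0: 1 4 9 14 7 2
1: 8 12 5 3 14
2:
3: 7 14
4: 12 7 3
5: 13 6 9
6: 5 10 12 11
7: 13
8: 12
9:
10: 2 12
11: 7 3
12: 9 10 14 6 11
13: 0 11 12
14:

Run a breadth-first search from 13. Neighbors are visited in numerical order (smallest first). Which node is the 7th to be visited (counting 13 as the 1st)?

4

Visit 13; enqueue 0, 11, 12 → queue [0, 11, 12]
Visit 0; enqueue 1, 2, 4, 7, 9, 14 → queue [11, 12, 1, 2, 4, 7, 9, 14]
Visit 11; enqueue 3 → queue [12, 1, 2, 4, 7, 9, 14, 3]
Visit 12; enqueue 6, 10 → queue [1, 2, 4, 7, 9, 14, 3, 6, 10]
Visit 1; enqueue 5, 8 → queue [2, 4, 7, 9, 14, 3, 6, 10, 5, 8]
Visit 2 → queue [4, 7, 9, 14, 3, 6, 10, 5, 8]
Visit 4 → queue [7, 9, 14, 3, 6, 10, 5, 8]
Visit 7 → queue [9, 14, 3, 6, 10, 5, 8]
Visit 9 → queue [14, 3, 6, 10, 5, 8]
Visit 14 → queue [3, 6, 10, 5, 8]
Visit 3 → queue [6, 10, 5, 8]
Visit 6 → queue [10, 5, 8]
Visit 10 → queue [5, 8]
Visit 5 → queue [8]
Visit 8 → queue []

Visit order: 13, 0, 11, 12, 1, 2, 4, 7, 9, 14, 3, 6, 10, 5, 8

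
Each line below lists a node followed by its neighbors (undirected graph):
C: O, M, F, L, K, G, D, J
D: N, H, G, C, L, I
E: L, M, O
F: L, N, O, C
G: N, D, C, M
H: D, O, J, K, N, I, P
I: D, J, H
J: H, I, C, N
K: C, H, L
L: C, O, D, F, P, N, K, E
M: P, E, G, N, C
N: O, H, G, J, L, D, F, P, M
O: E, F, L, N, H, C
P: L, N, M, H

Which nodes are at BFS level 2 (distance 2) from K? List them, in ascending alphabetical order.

D, E, F, G, I, J, M, N, O, P

Level 0: K
Level 1: C, H, L
Level 2: D, E, F, G, I, J, M, N, O, P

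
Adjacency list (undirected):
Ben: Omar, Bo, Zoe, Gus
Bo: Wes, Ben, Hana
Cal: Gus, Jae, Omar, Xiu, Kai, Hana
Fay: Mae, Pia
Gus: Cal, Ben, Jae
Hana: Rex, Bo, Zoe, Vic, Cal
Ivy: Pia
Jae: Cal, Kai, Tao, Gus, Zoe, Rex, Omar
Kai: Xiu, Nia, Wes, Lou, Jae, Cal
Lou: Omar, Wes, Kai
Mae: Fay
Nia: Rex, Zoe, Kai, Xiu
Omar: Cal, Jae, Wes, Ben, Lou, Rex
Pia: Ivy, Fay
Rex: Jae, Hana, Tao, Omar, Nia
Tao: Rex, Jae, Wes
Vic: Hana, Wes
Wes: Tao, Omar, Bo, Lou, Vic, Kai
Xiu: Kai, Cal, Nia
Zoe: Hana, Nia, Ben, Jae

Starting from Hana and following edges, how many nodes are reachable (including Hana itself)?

16

BFS from Hana visits: Hana, Rex, Bo, Zoe, Vic, Cal, Jae, Tao, Omar, Nia, Wes, Ben, Gus, Xiu, Kai, Lou
Reachable nodes: 16 of 20 total.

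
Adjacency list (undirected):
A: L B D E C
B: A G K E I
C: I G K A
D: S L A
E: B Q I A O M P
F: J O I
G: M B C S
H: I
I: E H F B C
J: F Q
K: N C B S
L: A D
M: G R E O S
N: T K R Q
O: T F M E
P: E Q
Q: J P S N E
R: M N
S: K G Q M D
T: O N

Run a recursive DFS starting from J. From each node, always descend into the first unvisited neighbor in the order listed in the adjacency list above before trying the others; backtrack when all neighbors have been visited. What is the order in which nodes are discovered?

J, F, O, T, N, K, C, I, E, B, A, L, D, S, G, M, R, Q, P, H

Visit J
J → F
F → O
O → T
T → N
N → K
K → C
C → I
I → E
E → B
B → A
A → L
L → D
D → S
S → G
G → M
M → R
S → Q
Q → P
I → H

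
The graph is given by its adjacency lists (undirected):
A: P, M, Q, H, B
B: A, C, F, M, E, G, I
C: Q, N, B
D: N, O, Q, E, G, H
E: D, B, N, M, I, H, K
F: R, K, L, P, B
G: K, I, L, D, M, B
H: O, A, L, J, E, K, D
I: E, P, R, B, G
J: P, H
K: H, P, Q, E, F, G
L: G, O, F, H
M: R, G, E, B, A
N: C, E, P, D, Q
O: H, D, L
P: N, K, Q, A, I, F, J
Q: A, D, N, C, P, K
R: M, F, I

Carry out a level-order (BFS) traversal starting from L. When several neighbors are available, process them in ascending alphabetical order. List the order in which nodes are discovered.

Visit L; enqueue F, G, H, O → queue [F, G, H, O]
Visit F; enqueue B, K, P, R → queue [G, H, O, B, K, P, R]
Visit G; enqueue D, I, M → queue [H, O, B, K, P, R, D, I, M]
Visit H; enqueue A, E, J → queue [O, B, K, P, R, D, I, M, A, E, J]
Visit O → queue [B, K, P, R, D, I, M, A, E, J]
Visit B; enqueue C → queue [K, P, R, D, I, M, A, E, J, C]
Visit K; enqueue Q → queue [P, R, D, I, M, A, E, J, C, Q]
Visit P; enqueue N → queue [R, D, I, M, A, E, J, C, Q, N]
Visit R → queue [D, I, M, A, E, J, C, Q, N]
Visit D → queue [I, M, A, E, J, C, Q, N]
Visit I → queue [M, A, E, J, C, Q, N]
Visit M → queue [A, E, J, C, Q, N]
Visit A → queue [E, J, C, Q, N]
Visit E → queue [J, C, Q, N]
Visit J → queue [C, Q, N]
Visit C → queue [Q, N]
Visit Q → queue [N]
Visit N → queue []

L -> F -> G -> H -> O -> B -> K -> P -> R -> D -> I -> M -> A -> E -> J -> C -> Q -> N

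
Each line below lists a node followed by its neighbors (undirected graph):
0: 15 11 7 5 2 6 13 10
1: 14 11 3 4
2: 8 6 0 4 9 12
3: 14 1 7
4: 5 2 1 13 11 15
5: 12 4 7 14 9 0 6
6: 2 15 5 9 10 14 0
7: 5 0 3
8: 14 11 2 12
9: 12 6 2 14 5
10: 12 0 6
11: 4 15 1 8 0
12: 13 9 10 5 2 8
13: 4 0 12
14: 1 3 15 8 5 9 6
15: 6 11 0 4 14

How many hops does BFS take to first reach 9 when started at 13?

Level 0: 13
Level 1: 0, 4, 12
Level 2: 1, 2, 5, 6, 7, 8, 9, 10, 11, 15
Level 3: 3, 14
9 first appears at level 2.

2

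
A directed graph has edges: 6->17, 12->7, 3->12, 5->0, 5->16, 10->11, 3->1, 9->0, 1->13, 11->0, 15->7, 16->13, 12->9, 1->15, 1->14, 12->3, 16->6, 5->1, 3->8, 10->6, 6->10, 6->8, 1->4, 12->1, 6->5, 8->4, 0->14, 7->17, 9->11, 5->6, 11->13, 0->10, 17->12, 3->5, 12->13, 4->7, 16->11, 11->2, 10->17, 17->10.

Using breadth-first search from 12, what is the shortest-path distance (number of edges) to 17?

Level 0: 12
Level 1: 1, 3, 7, 9, 13
Level 2: 0, 4, 5, 8, 11, 14, 15, 17
Level 3: 2, 6, 10, 16
17 first appears at level 2.

2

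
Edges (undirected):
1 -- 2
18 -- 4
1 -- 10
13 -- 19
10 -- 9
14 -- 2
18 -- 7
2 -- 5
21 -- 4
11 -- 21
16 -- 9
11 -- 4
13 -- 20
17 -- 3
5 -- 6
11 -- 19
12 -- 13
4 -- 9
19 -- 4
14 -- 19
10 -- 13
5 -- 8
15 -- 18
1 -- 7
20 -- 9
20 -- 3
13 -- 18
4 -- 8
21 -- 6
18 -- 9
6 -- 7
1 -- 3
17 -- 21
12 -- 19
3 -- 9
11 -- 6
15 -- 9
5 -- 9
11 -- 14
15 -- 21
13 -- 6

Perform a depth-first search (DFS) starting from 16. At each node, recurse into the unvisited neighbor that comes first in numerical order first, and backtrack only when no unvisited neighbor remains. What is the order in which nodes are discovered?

16 → 9 → 3 → 1 → 2 → 5 → 6 → 7 → 18 → 4 → 8 → 11 → 14 → 19 → 12 → 13 → 10 → 20 → 21 → 15 → 17

Visit 16
16 → 9
9 → 3
3 → 1
1 → 2
2 → 5
5 → 6
6 → 7
7 → 18
18 → 4
4 → 8
4 → 11
11 → 14
14 → 19
19 → 12
12 → 13
13 → 10
13 → 20
11 → 21
21 → 15
21 → 17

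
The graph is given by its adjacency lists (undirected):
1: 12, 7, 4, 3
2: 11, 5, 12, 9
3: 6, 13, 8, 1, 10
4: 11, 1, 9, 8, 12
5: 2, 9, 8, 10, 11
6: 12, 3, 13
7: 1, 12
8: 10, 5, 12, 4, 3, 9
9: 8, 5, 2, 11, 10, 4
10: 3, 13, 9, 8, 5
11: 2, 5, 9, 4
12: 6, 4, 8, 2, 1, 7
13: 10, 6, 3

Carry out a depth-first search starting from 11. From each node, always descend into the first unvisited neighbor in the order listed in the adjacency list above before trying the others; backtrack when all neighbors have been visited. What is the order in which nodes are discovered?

11 → 2 → 5 → 9 → 8 → 10 → 3 → 6 → 12 → 4 → 1 → 7 → 13

Visit 11
11 → 2
2 → 5
5 → 9
9 → 8
8 → 10
10 → 3
3 → 6
6 → 12
12 → 4
4 → 1
1 → 7
6 → 13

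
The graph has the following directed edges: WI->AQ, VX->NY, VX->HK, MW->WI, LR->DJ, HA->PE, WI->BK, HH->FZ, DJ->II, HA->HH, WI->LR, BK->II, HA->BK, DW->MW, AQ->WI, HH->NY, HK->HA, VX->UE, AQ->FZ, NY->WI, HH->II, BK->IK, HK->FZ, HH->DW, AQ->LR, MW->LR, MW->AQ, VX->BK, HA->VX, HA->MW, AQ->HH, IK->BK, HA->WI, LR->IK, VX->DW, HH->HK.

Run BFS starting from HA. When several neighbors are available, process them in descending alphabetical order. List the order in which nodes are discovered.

HA, WI, VX, PE, MW, HH, BK, LR, AQ, UE, NY, HK, DW, II, FZ, IK, DJ

Visit HA; enqueue WI, VX, PE, MW, HH, BK → queue [WI, VX, PE, MW, HH, BK]
Visit WI; enqueue LR, AQ → queue [VX, PE, MW, HH, BK, LR, AQ]
Visit VX; enqueue UE, NY, HK, DW → queue [PE, MW, HH, BK, LR, AQ, UE, NY, HK, DW]
Visit PE → queue [MW, HH, BK, LR, AQ, UE, NY, HK, DW]
Visit MW → queue [HH, BK, LR, AQ, UE, NY, HK, DW]
Visit HH; enqueue II, FZ → queue [BK, LR, AQ, UE, NY, HK, DW, II, FZ]
Visit BK; enqueue IK → queue [LR, AQ, UE, NY, HK, DW, II, FZ, IK]
Visit LR; enqueue DJ → queue [AQ, UE, NY, HK, DW, II, FZ, IK, DJ]
Visit AQ → queue [UE, NY, HK, DW, II, FZ, IK, DJ]
Visit UE → queue [NY, HK, DW, II, FZ, IK, DJ]
Visit NY → queue [HK, DW, II, FZ, IK, DJ]
Visit HK → queue [DW, II, FZ, IK, DJ]
Visit DW → queue [II, FZ, IK, DJ]
Visit II → queue [FZ, IK, DJ]
Visit FZ → queue [IK, DJ]
Visit IK → queue [DJ]
Visit DJ → queue []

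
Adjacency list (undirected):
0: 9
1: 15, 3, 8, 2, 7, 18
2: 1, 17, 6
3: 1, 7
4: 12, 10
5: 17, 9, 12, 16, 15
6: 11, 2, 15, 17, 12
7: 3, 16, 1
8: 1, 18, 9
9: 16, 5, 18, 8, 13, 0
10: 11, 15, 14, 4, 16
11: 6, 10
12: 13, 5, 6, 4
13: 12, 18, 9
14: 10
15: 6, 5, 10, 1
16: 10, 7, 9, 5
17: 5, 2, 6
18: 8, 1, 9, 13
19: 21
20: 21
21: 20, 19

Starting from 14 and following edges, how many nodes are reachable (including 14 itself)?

BFS from 14 visits: 14, 10, 4, 11, 15, 16, 12, 6, 1, 5, 7, 9, 13, 2, 17, 3, 8, 18, 0
Reachable nodes: 19 of 22 total.

19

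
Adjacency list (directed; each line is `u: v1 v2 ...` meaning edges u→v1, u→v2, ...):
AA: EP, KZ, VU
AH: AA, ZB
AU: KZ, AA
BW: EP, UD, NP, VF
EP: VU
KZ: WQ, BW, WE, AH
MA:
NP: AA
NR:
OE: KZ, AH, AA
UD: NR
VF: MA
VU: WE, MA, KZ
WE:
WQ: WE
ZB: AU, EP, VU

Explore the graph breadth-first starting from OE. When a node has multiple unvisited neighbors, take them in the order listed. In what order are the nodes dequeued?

Visit OE; enqueue KZ, AH, AA → queue [KZ, AH, AA]
Visit KZ; enqueue WQ, BW, WE → queue [AH, AA, WQ, BW, WE]
Visit AH; enqueue ZB → queue [AA, WQ, BW, WE, ZB]
Visit AA; enqueue EP, VU → queue [WQ, BW, WE, ZB, EP, VU]
Visit WQ → queue [BW, WE, ZB, EP, VU]
Visit BW; enqueue UD, NP, VF → queue [WE, ZB, EP, VU, UD, NP, VF]
Visit WE → queue [ZB, EP, VU, UD, NP, VF]
Visit ZB; enqueue AU → queue [EP, VU, UD, NP, VF, AU]
Visit EP → queue [VU, UD, NP, VF, AU]
Visit VU; enqueue MA → queue [UD, NP, VF, AU, MA]
Visit UD; enqueue NR → queue [NP, VF, AU, MA, NR]
Visit NP → queue [VF, AU, MA, NR]
Visit VF → queue [AU, MA, NR]
Visit AU → queue [MA, NR]
Visit MA → queue [NR]
Visit NR → queue []

OE -> KZ -> AH -> AA -> WQ -> BW -> WE -> ZB -> EP -> VU -> UD -> NP -> VF -> AU -> MA -> NR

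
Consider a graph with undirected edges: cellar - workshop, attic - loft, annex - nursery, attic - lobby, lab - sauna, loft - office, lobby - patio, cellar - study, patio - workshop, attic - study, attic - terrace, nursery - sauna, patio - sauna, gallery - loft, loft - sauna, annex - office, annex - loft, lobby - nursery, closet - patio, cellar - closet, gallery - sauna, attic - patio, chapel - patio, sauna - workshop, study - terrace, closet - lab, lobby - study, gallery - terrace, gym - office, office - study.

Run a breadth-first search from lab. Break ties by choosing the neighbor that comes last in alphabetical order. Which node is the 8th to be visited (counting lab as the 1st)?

gallery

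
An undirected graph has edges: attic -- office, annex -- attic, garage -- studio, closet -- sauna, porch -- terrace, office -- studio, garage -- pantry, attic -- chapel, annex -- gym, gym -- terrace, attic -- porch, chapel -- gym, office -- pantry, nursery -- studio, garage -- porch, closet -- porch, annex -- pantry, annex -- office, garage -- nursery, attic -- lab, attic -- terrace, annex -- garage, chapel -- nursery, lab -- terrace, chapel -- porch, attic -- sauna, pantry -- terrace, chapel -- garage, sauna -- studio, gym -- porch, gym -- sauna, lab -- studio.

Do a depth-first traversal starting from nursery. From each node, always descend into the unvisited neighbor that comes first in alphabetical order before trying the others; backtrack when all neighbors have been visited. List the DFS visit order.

nursery chapel attic annex garage pantry office studio lab terrace gym porch closet sauna

Visit nursery
nursery → chapel
chapel → attic
attic → annex
annex → garage
garage → pantry
pantry → office
office → studio
studio → lab
lab → terrace
terrace → gym
gym → porch
porch → closet
closet → sauna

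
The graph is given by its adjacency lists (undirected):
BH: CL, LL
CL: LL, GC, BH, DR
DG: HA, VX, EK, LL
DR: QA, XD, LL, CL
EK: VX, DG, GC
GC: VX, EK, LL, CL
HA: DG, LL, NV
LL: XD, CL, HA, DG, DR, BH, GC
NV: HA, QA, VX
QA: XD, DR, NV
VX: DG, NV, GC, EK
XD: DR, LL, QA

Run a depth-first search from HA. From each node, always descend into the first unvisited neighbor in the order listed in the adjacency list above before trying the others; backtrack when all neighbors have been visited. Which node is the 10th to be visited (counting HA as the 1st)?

GC

Visit HA
HA → DG
DG → VX
VX → NV
NV → QA
QA → XD
XD → DR
DR → LL
LL → CL
CL → GC
GC → EK
CL → BH

Visit order: HA, DG, VX, NV, QA, XD, DR, LL, CL, GC, EK, BH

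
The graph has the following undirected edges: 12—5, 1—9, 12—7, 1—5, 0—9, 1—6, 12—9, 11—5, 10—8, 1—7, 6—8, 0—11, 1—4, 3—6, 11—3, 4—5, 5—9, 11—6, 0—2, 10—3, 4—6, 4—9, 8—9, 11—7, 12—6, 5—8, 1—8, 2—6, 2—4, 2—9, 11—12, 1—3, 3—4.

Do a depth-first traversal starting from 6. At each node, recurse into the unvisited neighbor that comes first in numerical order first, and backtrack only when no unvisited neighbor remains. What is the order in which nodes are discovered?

Visit 6
6 → 1
1 → 3
3 → 4
4 → 2
2 → 0
0 → 9
9 → 5
5 → 8
8 → 10
5 → 11
11 → 7
7 → 12

6, 1, 3, 4, 2, 0, 9, 5, 8, 10, 11, 7, 12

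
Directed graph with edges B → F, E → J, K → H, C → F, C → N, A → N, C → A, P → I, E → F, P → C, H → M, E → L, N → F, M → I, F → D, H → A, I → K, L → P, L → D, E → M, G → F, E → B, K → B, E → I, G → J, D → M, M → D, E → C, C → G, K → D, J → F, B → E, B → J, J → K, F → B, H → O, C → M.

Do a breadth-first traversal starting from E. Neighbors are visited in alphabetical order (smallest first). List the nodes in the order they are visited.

Visit E; enqueue B, C, F, I, J, L, M → queue [B, C, F, I, J, L, M]
Visit B → queue [C, F, I, J, L, M]
Visit C; enqueue A, G, N → queue [F, I, J, L, M, A, G, N]
Visit F; enqueue D → queue [I, J, L, M, A, G, N, D]
Visit I; enqueue K → queue [J, L, M, A, G, N, D, K]
Visit J → queue [L, M, A, G, N, D, K]
Visit L; enqueue P → queue [M, A, G, N, D, K, P]
Visit M → queue [A, G, N, D, K, P]
Visit A → queue [G, N, D, K, P]
Visit G → queue [N, D, K, P]
Visit N → queue [D, K, P]
Visit D → queue [K, P]
Visit K; enqueue H → queue [P, H]
Visit P → queue [H]
Visit H; enqueue O → queue [O]
Visit O → queue []

E → B → C → F → I → J → L → M → A → G → N → D → K → P → H → O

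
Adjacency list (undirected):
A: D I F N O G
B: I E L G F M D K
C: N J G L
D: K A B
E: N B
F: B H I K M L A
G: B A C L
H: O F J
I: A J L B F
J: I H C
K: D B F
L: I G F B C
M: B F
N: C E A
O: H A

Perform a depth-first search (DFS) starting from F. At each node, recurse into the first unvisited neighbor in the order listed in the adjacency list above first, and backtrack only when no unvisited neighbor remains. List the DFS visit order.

F, B, I, A, D, K, N, C, J, H, O, G, L, E, M

Visit F
F → B
B → I
I → A
A → D
D → K
A → N
N → C
C → J
J → H
H → O
C → G
G → L
N → E
B → M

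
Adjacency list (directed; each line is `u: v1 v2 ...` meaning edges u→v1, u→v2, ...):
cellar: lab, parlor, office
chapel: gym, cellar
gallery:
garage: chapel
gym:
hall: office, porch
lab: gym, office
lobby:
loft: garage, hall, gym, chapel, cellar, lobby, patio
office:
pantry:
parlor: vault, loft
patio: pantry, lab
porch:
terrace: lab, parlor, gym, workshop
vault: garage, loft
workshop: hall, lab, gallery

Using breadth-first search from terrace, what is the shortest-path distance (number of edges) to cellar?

Level 0: terrace
Level 1: gym, lab, parlor, workshop
Level 2: gallery, hall, loft, office, vault
Level 3: cellar, chapel, garage, lobby, patio, porch
Level 4: pantry
cellar first appears at level 3.

3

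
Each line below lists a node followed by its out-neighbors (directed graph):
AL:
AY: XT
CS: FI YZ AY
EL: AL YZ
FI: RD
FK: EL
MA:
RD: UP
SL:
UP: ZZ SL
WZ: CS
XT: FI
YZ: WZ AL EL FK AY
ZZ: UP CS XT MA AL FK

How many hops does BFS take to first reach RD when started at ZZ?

3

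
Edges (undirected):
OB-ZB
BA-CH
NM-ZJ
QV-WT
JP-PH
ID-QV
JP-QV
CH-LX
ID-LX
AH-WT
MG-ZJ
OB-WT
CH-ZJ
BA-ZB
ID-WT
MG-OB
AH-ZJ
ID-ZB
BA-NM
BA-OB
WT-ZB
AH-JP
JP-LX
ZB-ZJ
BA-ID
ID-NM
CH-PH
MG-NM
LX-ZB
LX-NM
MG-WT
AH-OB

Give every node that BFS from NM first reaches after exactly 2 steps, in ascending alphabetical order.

AH, CH, JP, OB, QV, WT, ZB

Level 0: NM
Level 1: BA, ID, LX, MG, ZJ
Level 2: AH, CH, JP, OB, QV, WT, ZB
Level 3: PH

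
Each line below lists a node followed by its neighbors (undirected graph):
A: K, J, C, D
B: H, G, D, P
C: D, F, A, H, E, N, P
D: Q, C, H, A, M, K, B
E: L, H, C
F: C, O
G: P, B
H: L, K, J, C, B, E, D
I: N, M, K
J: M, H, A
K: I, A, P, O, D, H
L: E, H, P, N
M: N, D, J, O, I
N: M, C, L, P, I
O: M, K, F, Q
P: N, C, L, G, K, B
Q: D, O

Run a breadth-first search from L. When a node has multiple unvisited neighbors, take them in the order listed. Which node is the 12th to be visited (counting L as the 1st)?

M

Visit L; enqueue E, H, P, N → queue [E, H, P, N]
Visit E; enqueue C → queue [H, P, N, C]
Visit H; enqueue K, J, B, D → queue [P, N, C, K, J, B, D]
Visit P; enqueue G → queue [N, C, K, J, B, D, G]
Visit N; enqueue M, I → queue [C, K, J, B, D, G, M, I]
Visit C; enqueue F, A → queue [K, J, B, D, G, M, I, F, A]
Visit K; enqueue O → queue [J, B, D, G, M, I, F, A, O]
Visit J → queue [B, D, G, M, I, F, A, O]
Visit B → queue [D, G, M, I, F, A, O]
Visit D; enqueue Q → queue [G, M, I, F, A, O, Q]
Visit G → queue [M, I, F, A, O, Q]
Visit M → queue [I, F, A, O, Q]
Visit I → queue [F, A, O, Q]
Visit F → queue [A, O, Q]
Visit A → queue [O, Q]
Visit O → queue [Q]
Visit Q → queue []

Visit order: L, E, H, P, N, C, K, J, B, D, G, M, I, F, A, O, Q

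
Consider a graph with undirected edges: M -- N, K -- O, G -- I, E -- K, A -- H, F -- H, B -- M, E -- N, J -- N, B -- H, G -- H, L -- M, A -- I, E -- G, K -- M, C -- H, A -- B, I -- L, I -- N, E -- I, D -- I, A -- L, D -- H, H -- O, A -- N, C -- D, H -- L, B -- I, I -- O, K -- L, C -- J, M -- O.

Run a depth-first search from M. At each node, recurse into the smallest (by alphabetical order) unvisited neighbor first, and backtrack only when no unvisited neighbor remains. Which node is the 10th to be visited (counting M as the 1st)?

Visit M
M → B
B → A
A → H
H → C
C → D
D → I
I → E
E → G
E → K
K → L
K → O
E → N
N → J
H → F

Visit order: M, B, A, H, C, D, I, E, G, K, L, O, N, J, F

K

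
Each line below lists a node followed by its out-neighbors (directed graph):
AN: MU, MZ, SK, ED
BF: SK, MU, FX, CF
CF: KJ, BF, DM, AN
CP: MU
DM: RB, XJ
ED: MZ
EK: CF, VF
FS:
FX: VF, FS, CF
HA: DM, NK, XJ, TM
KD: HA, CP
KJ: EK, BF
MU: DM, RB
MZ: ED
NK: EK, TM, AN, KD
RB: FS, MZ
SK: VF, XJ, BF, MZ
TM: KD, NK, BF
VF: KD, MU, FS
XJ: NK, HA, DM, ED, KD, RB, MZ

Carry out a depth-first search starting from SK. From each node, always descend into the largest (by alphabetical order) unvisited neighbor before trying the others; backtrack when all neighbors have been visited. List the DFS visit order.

Visit SK
SK → XJ
XJ → RB
RB → MZ
MZ → ED
RB → FS
XJ → NK
NK → TM
TM → KD
KD → HA
HA → DM
KD → CP
CP → MU
TM → BF
BF → FX
FX → VF
FX → CF
CF → KJ
KJ → EK
CF → AN

SK -> XJ -> RB -> MZ -> ED -> FS -> NK -> TM -> KD -> HA -> DM -> CP -> MU -> BF -> FX -> VF -> CF -> KJ -> EK -> AN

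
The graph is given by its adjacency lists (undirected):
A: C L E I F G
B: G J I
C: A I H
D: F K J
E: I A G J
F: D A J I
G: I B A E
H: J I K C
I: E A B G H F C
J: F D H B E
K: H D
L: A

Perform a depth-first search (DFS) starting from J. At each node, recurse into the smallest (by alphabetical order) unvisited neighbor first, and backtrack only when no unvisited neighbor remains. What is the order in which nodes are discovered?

J → B → G → A → C → H → I → E → F → D → K → L

Visit J
J → B
B → G
G → A
A → C
C → H
H → I
I → E
I → F
F → D
D → K
A → L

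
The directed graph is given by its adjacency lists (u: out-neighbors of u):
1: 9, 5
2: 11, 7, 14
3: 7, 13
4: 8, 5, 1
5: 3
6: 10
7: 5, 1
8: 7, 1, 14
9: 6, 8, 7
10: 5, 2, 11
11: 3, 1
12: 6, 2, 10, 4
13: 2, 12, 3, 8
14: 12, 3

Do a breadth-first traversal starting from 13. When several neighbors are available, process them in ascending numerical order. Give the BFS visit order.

Visit 13; enqueue 2, 3, 8, 12 → queue [2, 3, 8, 12]
Visit 2; enqueue 7, 11, 14 → queue [3, 8, 12, 7, 11, 14]
Visit 3 → queue [8, 12, 7, 11, 14]
Visit 8; enqueue 1 → queue [12, 7, 11, 14, 1]
Visit 12; enqueue 4, 6, 10 → queue [7, 11, 14, 1, 4, 6, 10]
Visit 7; enqueue 5 → queue [11, 14, 1, 4, 6, 10, 5]
Visit 11 → queue [14, 1, 4, 6, 10, 5]
Visit 14 → queue [1, 4, 6, 10, 5]
Visit 1; enqueue 9 → queue [4, 6, 10, 5, 9]
Visit 4 → queue [6, 10, 5, 9]
Visit 6 → queue [10, 5, 9]
Visit 10 → queue [5, 9]
Visit 5 → queue [9]
Visit 9 → queue []

13 -> 2 -> 3 -> 8 -> 12 -> 7 -> 11 -> 14 -> 1 -> 4 -> 6 -> 10 -> 5 -> 9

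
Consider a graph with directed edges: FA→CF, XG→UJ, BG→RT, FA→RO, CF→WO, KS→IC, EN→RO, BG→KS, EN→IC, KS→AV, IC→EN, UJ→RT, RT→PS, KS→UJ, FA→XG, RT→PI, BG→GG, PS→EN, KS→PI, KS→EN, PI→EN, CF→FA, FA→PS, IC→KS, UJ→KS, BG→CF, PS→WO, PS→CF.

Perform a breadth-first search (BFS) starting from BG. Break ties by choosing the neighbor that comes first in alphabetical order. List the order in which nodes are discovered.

BG → CF → GG → KS → RT → FA → WO → AV → EN → IC → PI → UJ → PS → RO → XG

Visit BG; enqueue CF, GG, KS, RT → queue [CF, GG, KS, RT]
Visit CF; enqueue FA, WO → queue [GG, KS, RT, FA, WO]
Visit GG → queue [KS, RT, FA, WO]
Visit KS; enqueue AV, EN, IC, PI, UJ → queue [RT, FA, WO, AV, EN, IC, PI, UJ]
Visit RT; enqueue PS → queue [FA, WO, AV, EN, IC, PI, UJ, PS]
Visit FA; enqueue RO, XG → queue [WO, AV, EN, IC, PI, UJ, PS, RO, XG]
Visit WO → queue [AV, EN, IC, PI, UJ, PS, RO, XG]
Visit AV → queue [EN, IC, PI, UJ, PS, RO, XG]
Visit EN → queue [IC, PI, UJ, PS, RO, XG]
Visit IC → queue [PI, UJ, PS, RO, XG]
Visit PI → queue [UJ, PS, RO, XG]
Visit UJ → queue [PS, RO, XG]
Visit PS → queue [RO, XG]
Visit RO → queue [XG]
Visit XG → queue []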